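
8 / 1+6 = 14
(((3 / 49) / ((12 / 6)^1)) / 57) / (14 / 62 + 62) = 31 / 3591798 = 0.00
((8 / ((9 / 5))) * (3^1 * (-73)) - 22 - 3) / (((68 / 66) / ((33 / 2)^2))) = -35877105 / 136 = -263802.24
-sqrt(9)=-3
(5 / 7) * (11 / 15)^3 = 1331 / 4725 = 0.28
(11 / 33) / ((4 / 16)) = 4 / 3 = 1.33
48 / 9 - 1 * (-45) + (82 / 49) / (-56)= 207049 / 4116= 50.30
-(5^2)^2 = -625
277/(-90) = -277/90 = -3.08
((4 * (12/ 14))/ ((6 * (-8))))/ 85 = -1/ 1190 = -0.00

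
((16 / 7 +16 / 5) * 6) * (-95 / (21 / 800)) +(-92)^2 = -5422064 / 49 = -110654.37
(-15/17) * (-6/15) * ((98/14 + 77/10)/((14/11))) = 693/170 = 4.08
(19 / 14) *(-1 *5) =-95 / 14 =-6.79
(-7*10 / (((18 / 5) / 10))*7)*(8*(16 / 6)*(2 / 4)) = -392000 / 27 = -14518.52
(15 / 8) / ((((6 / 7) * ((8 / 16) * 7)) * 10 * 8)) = 1 / 128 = 0.01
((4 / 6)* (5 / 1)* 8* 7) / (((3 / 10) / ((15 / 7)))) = 4000 / 3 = 1333.33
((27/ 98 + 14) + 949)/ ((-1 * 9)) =-10489/ 98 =-107.03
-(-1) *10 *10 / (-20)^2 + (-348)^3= -168576767 / 4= -42144191.75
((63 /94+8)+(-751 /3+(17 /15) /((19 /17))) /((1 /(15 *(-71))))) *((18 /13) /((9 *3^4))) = 474243229 /940329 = 504.34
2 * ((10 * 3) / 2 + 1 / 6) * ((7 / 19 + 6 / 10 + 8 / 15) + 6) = 194558 / 855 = 227.55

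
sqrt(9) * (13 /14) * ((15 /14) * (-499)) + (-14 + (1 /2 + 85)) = -277901 /196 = -1417.86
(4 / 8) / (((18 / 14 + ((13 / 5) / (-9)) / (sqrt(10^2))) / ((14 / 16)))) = 11025 / 31672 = 0.35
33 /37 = 0.89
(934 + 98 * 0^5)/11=934/11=84.91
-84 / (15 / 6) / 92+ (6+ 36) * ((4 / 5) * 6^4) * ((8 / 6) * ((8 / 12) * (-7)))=-31159338 / 115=-270950.77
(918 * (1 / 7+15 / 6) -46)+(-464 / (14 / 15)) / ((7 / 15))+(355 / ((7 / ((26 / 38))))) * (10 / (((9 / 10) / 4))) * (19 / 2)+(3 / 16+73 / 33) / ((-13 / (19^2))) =16042212895 / 1009008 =15898.99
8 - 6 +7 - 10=-1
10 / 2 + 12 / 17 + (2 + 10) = 301 / 17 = 17.71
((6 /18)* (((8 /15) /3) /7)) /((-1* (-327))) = 8 /309015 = 0.00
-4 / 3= -1.33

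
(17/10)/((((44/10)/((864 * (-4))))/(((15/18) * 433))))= -5299920/11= -481810.91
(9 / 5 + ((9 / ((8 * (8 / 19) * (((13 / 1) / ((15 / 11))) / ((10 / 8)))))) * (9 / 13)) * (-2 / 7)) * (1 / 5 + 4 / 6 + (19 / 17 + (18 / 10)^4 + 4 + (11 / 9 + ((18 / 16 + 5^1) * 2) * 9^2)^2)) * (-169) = -21766578563115707003 / 75398400000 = -288687539.30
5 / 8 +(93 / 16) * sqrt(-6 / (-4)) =5 / 8 +93 * sqrt(6) / 32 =7.74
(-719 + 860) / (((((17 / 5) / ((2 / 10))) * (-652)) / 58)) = -4089 / 5542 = -0.74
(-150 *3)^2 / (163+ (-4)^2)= 202500 / 179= 1131.28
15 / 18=5 / 6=0.83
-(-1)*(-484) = -484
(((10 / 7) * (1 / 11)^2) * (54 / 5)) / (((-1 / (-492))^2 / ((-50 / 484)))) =-326786400 / 102487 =-3188.56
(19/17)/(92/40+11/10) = 95/289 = 0.33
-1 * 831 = -831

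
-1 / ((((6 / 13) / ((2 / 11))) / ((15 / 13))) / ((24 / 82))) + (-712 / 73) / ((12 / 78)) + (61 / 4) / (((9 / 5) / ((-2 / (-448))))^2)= -34003271247017 / 535230001152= -63.53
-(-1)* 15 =15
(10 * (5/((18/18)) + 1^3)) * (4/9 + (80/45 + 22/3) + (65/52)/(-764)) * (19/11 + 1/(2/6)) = 2709.84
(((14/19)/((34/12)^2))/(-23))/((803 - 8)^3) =-56/7050796110375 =-0.00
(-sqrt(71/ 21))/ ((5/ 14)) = -2 * sqrt(1491)/ 15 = -5.15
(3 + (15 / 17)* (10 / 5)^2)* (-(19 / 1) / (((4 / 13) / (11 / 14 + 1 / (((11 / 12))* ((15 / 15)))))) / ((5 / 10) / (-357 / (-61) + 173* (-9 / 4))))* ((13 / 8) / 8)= 566828078193 / 4809728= 117850.34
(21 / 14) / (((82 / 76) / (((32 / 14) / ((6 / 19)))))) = 2888 / 287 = 10.06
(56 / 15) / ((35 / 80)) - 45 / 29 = 3037 / 435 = 6.98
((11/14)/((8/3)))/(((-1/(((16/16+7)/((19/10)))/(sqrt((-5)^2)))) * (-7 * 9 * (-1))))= -11/2793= -0.00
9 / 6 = 1.50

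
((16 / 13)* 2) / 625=32 / 8125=0.00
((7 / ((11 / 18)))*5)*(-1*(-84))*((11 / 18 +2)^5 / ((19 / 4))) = 56189526715 / 457083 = 122930.69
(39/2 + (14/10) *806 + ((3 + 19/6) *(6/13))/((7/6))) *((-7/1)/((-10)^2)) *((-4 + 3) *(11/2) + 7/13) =135038361/338000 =399.52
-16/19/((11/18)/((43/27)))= -1376/627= -2.19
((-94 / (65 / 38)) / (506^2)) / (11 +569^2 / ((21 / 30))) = -0.00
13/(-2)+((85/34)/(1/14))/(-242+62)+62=1991/36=55.31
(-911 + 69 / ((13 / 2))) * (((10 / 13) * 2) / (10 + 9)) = -234100 / 3211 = -72.91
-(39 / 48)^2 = -169 / 256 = -0.66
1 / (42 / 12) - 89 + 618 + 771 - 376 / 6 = 25990 / 21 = 1237.62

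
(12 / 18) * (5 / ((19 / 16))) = 2.81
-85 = -85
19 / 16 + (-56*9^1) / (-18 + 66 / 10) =45.40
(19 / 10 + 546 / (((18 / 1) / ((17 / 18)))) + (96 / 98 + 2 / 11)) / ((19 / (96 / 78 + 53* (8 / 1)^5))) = 2741754646112 / 945945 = 2898429.24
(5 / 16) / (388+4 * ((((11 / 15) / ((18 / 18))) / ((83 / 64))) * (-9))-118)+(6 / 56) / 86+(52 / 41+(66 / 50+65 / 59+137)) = 4245231674036489 / 30173833855200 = 140.69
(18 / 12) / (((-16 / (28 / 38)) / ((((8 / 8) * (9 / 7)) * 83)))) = -2241 / 304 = -7.37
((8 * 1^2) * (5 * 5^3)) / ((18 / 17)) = 42500 / 9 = 4722.22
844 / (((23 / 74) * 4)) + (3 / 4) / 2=124981 / 184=679.24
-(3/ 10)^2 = -9/ 100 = -0.09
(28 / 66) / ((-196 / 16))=-8 / 231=-0.03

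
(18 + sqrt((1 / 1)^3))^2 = 361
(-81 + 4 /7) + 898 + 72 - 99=5534 /7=790.57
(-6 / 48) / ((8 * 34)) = -1 / 2176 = -0.00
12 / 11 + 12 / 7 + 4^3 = 66.81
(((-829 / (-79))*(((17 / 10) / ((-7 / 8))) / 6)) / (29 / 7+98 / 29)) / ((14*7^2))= -408697 / 620656785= -0.00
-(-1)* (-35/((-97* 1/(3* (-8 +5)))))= -315/97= -3.25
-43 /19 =-2.26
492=492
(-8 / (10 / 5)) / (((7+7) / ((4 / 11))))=-8 / 77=-0.10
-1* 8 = -8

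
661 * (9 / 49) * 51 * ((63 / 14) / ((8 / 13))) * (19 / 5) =674455977 / 3920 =172055.10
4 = 4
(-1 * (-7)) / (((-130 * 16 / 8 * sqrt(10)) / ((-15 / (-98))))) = -3 * sqrt(10) / 7280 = -0.00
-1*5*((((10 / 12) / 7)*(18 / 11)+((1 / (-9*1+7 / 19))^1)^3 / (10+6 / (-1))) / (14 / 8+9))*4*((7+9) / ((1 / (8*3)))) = -138.89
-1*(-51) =51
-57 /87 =-19 /29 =-0.66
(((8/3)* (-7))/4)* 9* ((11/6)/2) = -38.50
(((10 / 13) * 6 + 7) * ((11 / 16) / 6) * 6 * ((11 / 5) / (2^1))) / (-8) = -18271 / 16640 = -1.10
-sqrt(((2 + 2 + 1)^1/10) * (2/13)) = -sqrt(13)/13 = -0.28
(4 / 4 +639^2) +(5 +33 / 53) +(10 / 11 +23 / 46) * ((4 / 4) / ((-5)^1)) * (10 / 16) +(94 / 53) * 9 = 3809027317 / 9328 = 408343.41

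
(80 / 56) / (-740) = -1 / 518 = -0.00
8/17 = 0.47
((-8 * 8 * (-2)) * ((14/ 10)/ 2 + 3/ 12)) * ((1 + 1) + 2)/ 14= 1216/ 35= 34.74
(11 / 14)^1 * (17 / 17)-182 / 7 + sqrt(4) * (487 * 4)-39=53645 / 14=3831.79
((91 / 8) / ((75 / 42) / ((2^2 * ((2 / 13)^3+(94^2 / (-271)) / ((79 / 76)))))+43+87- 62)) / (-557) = -187939628968 / 625662534438379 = -0.00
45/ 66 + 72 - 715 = -14131/ 22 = -642.32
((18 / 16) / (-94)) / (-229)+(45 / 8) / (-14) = -30267 / 75341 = -0.40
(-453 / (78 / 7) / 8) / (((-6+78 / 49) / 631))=727.42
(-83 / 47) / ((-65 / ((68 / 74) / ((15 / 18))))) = 0.03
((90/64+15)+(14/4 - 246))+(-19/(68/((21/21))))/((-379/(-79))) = -46627113/206176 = -226.15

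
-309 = -309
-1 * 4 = -4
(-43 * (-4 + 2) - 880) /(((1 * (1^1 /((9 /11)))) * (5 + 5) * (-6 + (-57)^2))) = -0.02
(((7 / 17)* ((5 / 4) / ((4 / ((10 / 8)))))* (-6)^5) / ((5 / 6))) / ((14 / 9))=-32805 / 34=-964.85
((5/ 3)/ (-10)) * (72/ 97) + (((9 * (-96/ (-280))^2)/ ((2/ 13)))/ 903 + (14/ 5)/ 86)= -2987839/ 35766325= -0.08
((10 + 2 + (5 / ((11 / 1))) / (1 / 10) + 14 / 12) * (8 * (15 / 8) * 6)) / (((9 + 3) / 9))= 52605 / 44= 1195.57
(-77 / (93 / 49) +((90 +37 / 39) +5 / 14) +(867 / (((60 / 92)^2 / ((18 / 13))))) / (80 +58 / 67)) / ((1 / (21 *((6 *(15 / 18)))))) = 1558231449 / 173290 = 8992.04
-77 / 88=-7 / 8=-0.88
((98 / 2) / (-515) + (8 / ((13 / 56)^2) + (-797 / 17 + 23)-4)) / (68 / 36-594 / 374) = 1604250657 / 4003610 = 400.70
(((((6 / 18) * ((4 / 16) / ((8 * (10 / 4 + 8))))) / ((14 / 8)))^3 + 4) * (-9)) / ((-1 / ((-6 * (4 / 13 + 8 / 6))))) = -43912253954 / 123884397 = -354.46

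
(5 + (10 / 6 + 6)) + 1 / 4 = 155 / 12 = 12.92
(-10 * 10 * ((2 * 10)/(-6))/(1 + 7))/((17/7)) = 875/51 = 17.16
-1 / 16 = -0.06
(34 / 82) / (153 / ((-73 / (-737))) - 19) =1241 / 4566334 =0.00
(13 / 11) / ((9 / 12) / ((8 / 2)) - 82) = -208 / 14399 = -0.01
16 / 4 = 4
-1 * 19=-19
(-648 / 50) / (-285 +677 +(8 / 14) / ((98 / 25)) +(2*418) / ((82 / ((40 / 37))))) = -28097874 / 874085675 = -0.03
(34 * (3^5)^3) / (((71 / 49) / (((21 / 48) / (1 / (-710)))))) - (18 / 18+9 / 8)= -836684767187 / 8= -104585595898.38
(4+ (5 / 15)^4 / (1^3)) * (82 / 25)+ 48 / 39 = 15154 / 1053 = 14.39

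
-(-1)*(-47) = -47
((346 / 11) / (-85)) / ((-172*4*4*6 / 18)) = 0.00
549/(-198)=-61/22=-2.77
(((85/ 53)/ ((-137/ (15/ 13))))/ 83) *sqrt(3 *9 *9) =-11475 *sqrt(3)/ 7834619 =-0.00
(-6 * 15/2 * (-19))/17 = 855/17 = 50.29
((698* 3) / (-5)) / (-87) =698 / 145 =4.81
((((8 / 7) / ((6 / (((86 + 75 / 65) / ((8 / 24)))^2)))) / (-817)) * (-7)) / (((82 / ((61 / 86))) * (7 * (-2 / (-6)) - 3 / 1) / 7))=-4933216827 / 486845398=-10.13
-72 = -72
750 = 750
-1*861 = -861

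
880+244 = 1124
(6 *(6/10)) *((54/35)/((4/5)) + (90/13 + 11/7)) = 37.52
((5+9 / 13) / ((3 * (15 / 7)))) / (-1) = -518 / 585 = -0.89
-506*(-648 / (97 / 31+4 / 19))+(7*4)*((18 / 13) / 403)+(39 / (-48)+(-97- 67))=16161437785275 / 164881808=98018.32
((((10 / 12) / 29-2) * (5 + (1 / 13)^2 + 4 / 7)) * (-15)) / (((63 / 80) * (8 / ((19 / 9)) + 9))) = 175506800 / 10718487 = 16.37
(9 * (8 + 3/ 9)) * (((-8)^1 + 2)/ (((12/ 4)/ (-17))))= 2550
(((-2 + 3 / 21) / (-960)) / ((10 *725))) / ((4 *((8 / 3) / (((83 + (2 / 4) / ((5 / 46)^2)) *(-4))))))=-40729 / 3248000000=-0.00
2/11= 0.18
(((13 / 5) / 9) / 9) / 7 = 13 / 2835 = 0.00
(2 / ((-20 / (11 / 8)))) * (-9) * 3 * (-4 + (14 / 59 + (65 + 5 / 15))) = 539451 / 2360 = 228.58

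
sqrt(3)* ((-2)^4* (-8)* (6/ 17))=-768* sqrt(3)/ 17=-78.25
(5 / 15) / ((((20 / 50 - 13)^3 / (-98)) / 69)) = 5750 / 5103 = 1.13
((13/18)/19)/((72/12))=13/2052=0.01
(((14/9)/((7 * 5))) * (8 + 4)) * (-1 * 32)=-256/15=-17.07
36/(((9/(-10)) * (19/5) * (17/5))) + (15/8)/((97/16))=-2.79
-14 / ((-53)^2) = -14 / 2809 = -0.00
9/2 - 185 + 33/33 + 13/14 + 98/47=-58064/329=-176.49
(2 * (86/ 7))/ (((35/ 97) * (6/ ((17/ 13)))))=141814/ 9555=14.84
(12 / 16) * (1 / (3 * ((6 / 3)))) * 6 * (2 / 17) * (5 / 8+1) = 39 / 272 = 0.14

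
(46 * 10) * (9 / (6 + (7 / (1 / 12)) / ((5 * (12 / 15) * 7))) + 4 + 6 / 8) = 2645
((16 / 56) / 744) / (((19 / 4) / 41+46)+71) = 41 / 12503757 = 0.00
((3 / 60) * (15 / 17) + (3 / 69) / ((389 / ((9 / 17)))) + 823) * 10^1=147275525 / 17894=8230.44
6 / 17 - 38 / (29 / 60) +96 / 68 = -37890 / 493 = -76.86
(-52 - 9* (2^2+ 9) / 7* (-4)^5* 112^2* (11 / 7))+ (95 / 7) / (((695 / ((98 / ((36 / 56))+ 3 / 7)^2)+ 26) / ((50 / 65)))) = 74126308076713389306 / 219712096331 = 337379276.40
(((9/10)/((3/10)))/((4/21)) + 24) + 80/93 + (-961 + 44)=-326017/372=-876.39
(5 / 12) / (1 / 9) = 15 / 4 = 3.75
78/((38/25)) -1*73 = -412/19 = -21.68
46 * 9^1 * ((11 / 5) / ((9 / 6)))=3036 / 5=607.20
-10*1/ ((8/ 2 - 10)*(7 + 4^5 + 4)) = 1/ 621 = 0.00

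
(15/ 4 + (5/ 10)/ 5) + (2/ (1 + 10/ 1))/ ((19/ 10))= 16493/ 4180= 3.95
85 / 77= 1.10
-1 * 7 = -7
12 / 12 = 1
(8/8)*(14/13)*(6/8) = 21/26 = 0.81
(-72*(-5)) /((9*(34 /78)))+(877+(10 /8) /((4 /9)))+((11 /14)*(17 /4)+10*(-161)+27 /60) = -6041711 /9520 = -634.63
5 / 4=1.25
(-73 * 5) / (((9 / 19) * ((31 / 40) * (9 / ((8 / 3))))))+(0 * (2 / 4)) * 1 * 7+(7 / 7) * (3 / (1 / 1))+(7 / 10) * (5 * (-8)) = -319.60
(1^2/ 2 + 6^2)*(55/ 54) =4015/ 108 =37.18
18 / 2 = 9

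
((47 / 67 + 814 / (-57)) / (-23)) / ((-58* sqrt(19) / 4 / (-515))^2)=55017213100 / 1403547423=39.20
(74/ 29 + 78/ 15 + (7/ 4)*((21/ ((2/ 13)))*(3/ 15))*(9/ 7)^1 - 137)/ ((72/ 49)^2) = -12593245/ 400896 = -31.41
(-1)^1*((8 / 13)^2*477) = -30528 / 169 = -180.64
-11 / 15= -0.73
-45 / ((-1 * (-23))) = -45 / 23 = -1.96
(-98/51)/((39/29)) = -2842/1989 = -1.43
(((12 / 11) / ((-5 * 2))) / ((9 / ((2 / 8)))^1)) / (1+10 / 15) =-1 / 550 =-0.00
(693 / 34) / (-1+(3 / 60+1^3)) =6930 / 17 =407.65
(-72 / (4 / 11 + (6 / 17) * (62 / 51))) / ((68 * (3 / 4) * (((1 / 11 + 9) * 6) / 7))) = -2057 / 9000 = -0.23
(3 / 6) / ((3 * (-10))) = -1 / 60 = -0.02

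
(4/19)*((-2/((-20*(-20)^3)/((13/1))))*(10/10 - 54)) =689/380000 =0.00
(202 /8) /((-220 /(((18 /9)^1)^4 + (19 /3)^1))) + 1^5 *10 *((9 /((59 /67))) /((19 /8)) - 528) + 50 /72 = -46512060721 /8878320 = -5238.84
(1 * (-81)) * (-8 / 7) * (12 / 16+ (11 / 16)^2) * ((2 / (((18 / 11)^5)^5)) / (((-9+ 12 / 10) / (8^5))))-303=-12181220418401293366913073523999 / 39642433235601535781906300928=-307.28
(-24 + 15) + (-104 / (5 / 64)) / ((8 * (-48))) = -5.53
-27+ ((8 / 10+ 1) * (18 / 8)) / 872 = -470799 / 17440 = -27.00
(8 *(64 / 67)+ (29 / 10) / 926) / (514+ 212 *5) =4743063 / 976541080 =0.00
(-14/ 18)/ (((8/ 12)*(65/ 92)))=-322/ 195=-1.65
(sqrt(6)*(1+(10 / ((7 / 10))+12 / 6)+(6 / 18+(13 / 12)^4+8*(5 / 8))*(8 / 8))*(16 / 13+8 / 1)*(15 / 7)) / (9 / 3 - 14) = -87078175*sqrt(6) / 2018016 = -105.70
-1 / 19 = -0.05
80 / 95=16 / 19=0.84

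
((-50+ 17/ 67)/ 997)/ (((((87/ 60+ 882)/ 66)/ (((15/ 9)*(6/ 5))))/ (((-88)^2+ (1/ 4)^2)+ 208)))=-1044345555/ 17615993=-59.28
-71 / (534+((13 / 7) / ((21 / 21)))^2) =-3479 / 26335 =-0.13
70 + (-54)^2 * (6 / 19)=18826 / 19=990.84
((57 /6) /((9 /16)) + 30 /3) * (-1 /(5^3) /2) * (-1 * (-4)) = -484 /1125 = -0.43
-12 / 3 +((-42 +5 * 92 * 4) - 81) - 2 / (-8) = 6853 / 4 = 1713.25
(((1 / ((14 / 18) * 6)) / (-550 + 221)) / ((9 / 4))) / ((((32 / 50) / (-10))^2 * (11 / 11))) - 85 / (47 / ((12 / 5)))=-4.41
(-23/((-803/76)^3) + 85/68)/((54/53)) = 46450859377/37280277144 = 1.25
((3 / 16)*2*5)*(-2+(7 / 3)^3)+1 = 1517 / 72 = 21.07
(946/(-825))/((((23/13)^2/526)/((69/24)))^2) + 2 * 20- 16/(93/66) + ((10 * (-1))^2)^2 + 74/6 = -2534592029597/9839400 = -257596.20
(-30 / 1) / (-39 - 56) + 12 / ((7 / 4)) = 954 / 133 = 7.17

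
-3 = -3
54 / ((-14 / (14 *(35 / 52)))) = -945 / 26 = -36.35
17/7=2.43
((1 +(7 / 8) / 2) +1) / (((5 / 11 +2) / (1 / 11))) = 13 / 144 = 0.09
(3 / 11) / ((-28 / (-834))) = 1251 / 154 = 8.12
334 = 334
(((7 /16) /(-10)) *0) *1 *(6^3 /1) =0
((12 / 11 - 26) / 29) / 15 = -274 / 4785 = -0.06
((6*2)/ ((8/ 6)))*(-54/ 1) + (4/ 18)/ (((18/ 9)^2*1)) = -8747/ 18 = -485.94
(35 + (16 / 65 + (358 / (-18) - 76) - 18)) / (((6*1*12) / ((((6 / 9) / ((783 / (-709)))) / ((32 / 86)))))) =701292461 / 395759520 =1.77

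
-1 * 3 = -3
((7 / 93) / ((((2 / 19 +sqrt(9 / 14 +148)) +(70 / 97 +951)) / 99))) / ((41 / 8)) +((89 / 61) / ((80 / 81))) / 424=567749977890275878443 / 113280363853146584199040 - 6277007352* sqrt(29134) / 54748088005116467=0.00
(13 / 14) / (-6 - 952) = -13 / 13412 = -0.00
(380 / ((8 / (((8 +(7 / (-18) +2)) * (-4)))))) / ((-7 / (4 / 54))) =32870 / 1701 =19.32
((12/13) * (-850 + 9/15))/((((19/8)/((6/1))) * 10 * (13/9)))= -137.13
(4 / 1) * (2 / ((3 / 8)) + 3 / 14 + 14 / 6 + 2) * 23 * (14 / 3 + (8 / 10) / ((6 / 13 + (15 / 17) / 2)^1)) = 42295804 / 8379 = 5047.83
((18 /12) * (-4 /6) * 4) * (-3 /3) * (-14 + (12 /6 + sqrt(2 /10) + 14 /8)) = -41 + 4 * sqrt(5) /5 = -39.21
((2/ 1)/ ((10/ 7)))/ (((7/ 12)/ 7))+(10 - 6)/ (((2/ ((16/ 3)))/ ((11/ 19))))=22.98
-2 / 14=-1 / 7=-0.14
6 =6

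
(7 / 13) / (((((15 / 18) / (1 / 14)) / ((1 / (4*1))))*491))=3 / 127660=0.00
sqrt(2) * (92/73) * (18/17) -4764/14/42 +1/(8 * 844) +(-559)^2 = 312474.79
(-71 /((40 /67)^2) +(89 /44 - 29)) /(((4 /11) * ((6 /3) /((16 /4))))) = -3980709 /3200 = -1243.97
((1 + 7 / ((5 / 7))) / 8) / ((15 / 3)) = 27 / 100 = 0.27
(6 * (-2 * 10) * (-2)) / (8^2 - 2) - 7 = -97 / 31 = -3.13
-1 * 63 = -63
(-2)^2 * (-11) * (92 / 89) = -4048 / 89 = -45.48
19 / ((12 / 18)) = 57 / 2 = 28.50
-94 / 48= -47 / 24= -1.96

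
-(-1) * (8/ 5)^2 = 64/ 25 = 2.56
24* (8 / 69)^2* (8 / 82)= 2048 / 65067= 0.03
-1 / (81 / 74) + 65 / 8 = 4673 / 648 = 7.21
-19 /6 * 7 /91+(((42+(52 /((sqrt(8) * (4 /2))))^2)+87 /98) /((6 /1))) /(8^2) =10781 /122304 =0.09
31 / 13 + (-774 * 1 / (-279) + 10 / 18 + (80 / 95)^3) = 157015826 / 24877593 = 6.31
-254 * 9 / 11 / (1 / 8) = -18288 / 11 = -1662.55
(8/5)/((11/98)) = 784/55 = 14.25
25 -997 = -972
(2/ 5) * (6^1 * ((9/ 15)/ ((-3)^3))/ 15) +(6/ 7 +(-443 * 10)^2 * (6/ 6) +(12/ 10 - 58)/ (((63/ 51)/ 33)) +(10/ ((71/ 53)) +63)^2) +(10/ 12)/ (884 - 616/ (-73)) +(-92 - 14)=19628242.77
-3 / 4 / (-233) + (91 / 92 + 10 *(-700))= -37507682 / 5359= -6999.01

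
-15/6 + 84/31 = 13/62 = 0.21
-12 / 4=-3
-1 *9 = -9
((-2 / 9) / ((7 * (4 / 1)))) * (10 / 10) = -0.01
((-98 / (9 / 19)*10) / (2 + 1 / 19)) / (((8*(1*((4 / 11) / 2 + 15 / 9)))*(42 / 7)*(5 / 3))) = -194579 / 28548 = -6.82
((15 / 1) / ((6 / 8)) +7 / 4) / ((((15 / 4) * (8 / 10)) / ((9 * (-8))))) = -522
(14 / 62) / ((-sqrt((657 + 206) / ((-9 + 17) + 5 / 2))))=-7 *sqrt(36246) / 53506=-0.02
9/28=0.32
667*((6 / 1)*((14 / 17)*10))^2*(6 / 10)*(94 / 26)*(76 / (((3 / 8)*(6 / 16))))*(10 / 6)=11954552422400 / 3757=3181941022.73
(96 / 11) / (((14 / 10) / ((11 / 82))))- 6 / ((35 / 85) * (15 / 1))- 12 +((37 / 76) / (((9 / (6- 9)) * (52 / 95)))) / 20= -43518439 / 3581760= -12.15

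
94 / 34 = 47 / 17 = 2.76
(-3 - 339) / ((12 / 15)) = -855 / 2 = -427.50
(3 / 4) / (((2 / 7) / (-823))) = -17283 / 8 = -2160.38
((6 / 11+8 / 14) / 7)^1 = 0.16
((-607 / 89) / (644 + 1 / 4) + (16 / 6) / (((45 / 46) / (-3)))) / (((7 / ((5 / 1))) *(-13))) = 28170388 / 62613369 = 0.45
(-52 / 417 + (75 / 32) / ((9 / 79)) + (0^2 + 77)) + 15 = 1500509 / 13344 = 112.45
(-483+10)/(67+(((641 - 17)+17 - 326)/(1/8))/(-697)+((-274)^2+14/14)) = -29971/4761168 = -0.01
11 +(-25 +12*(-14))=-182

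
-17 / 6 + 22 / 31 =-395 / 186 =-2.12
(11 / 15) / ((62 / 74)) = 407 / 465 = 0.88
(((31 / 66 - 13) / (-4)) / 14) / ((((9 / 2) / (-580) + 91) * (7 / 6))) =119915 / 56891989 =0.00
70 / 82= 35 / 41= 0.85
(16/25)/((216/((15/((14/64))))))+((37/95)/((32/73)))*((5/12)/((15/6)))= 26909/76608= 0.35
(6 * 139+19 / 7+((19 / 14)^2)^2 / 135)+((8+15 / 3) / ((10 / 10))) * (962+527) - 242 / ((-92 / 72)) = 2431334075783 / 119281680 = 20383.13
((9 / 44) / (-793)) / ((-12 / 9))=27 / 139568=0.00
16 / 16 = 1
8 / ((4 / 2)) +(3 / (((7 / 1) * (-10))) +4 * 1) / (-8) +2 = 3083 / 560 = 5.51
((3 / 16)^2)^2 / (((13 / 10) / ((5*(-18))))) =-18225 / 212992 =-0.09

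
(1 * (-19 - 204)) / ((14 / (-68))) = 7582 / 7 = 1083.14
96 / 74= 48 / 37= 1.30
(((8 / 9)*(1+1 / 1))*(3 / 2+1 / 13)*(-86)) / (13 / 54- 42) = 4128 / 715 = 5.77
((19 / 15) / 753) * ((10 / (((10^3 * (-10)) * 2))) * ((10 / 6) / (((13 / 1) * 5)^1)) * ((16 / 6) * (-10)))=19 / 33037875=0.00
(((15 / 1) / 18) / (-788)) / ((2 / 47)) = -235 / 9456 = -0.02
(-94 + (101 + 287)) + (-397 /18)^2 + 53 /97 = 24545077 /31428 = 780.99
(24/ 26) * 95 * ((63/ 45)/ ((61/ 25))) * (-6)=-239400/ 793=-301.89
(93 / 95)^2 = 8649 / 9025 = 0.96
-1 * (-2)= 2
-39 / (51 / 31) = -403 / 17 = -23.71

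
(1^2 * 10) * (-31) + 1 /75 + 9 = -22574 /75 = -300.99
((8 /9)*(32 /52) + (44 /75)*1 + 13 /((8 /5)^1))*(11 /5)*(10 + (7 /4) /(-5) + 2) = 555281639 /2340000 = 237.30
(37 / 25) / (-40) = -37 / 1000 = -0.04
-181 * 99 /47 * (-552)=9891288 /47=210452.94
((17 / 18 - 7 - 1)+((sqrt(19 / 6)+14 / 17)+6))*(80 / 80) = -71 / 306+sqrt(114) / 6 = 1.55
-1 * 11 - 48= -59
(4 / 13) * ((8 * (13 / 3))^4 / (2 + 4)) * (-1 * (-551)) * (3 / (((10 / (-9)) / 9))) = -4958400512 / 5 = -991680102.40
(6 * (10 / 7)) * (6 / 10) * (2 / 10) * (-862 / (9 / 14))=-6896 / 5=-1379.20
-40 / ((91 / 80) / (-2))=6400 / 91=70.33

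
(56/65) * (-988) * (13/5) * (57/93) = -1051232/775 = -1356.43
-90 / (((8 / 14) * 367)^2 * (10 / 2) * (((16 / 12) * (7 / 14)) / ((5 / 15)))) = -441 / 2155024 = -0.00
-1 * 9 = -9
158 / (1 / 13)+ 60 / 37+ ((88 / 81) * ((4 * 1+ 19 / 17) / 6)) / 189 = 19794369886 / 9629361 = 2055.63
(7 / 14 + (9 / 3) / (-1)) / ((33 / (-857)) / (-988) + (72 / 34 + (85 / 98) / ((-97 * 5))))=-171038748790 / 144760197299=-1.18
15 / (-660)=-1 / 44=-0.02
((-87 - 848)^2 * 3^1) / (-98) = -2622675 / 98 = -26761.99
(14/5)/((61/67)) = 3.08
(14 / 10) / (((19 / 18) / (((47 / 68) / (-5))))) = -2961 / 16150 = -0.18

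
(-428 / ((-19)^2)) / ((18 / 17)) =-3638 / 3249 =-1.12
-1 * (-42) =42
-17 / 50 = -0.34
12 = 12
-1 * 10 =-10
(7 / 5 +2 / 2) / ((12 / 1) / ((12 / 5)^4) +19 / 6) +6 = 203646 / 30485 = 6.68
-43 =-43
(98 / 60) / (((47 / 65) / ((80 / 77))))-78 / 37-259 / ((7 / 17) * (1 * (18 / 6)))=-12018439 / 57387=-209.43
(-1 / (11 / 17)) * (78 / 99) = -442 / 363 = -1.22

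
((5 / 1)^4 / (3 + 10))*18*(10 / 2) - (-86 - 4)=57420 / 13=4416.92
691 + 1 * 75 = 766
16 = 16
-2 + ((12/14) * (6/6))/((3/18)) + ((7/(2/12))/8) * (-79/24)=-3167/224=-14.14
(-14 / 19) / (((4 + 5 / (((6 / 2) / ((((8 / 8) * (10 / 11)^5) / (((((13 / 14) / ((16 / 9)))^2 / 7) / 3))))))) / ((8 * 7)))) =-0.49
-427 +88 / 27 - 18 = -11927 / 27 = -441.74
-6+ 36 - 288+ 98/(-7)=-272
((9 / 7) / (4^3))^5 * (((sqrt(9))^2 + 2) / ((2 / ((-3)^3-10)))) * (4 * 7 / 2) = -24032943 / 2578054119424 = -0.00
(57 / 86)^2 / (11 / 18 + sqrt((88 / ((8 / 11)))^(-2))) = 186219 / 262558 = 0.71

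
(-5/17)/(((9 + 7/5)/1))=-25/884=-0.03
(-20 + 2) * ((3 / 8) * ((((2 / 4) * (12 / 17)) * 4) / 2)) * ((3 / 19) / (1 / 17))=-243 / 19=-12.79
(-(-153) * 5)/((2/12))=4590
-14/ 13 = -1.08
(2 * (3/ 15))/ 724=1/ 1810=0.00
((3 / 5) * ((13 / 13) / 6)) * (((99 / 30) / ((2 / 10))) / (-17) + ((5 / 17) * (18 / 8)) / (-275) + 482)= 1799041 / 37400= 48.10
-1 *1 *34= -34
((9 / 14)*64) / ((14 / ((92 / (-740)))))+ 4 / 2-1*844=-7636042 / 9065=-842.37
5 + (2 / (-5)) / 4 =49 / 10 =4.90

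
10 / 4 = 5 / 2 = 2.50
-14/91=-2/13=-0.15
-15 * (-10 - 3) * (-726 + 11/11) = -141375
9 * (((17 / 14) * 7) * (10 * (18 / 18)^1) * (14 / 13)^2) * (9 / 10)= 134946 / 169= 798.50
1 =1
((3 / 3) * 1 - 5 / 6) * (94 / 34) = 47 / 102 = 0.46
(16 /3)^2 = 256 /9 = 28.44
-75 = -75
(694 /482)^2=120409 /58081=2.07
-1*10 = -10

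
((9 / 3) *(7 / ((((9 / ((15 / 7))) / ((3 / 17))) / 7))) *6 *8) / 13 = 5040 / 221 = 22.81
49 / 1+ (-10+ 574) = 613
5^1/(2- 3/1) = -5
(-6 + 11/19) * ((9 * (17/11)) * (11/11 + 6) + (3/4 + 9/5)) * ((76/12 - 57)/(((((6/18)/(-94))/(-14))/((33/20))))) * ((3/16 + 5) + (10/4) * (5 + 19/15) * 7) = 4106469120411/200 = 20532345602.06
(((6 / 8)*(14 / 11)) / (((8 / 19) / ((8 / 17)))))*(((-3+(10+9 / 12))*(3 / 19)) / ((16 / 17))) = 1953 / 1408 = 1.39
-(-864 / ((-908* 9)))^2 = -576 / 51529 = -0.01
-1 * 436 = -436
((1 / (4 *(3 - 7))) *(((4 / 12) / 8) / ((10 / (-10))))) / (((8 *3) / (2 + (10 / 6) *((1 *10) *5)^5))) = 781250003 / 13824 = 56514.03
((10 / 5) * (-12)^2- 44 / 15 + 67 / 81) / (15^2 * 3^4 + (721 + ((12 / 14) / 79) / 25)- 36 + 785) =320151055 / 22054953861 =0.01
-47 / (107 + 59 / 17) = -799 / 1878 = -0.43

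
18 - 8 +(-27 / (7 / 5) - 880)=-6225 / 7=-889.29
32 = 32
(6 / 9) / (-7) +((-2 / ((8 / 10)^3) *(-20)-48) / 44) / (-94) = -71237 / 694848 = -0.10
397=397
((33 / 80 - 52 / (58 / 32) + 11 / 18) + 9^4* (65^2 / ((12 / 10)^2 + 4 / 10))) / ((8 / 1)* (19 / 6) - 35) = -7234965438659 / 4642320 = -1558480.55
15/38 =0.39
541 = 541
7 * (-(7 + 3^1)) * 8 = -560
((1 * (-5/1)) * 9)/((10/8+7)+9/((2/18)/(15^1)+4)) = -32460/7571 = -4.29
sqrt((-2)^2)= 2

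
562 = 562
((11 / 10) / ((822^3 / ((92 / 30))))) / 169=253 / 7039850243400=0.00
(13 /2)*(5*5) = 325 /2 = 162.50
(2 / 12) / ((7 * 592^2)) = 0.00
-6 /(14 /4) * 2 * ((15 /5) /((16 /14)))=-9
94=94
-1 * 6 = -6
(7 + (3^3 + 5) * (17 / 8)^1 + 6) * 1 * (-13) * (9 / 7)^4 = -6908733 / 2401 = -2877.44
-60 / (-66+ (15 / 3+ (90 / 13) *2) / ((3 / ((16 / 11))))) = 12870 / 12197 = 1.06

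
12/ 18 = 2/ 3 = 0.67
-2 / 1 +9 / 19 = -29 / 19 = -1.53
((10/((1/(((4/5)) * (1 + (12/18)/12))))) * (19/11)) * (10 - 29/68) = 78337/561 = 139.64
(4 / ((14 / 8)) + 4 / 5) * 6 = 648 / 35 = 18.51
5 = 5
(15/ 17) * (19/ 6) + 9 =401/ 34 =11.79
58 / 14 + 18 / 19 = 677 / 133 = 5.09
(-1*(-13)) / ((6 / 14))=91 / 3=30.33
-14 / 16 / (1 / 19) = -133 / 8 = -16.62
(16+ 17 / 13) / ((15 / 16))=240 / 13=18.46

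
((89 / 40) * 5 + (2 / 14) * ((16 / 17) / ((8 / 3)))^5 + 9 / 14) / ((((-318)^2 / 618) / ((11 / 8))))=1060202451143 / 10720760905344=0.10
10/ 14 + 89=628/ 7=89.71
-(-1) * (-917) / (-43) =917 / 43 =21.33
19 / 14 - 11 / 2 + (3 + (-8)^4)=28664 / 7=4094.86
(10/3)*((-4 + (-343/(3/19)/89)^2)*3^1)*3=421861330/23763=17752.86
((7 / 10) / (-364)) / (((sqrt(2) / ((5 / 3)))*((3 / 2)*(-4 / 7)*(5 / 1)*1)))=7*sqrt(2) / 18720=0.00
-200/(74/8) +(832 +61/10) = 816.48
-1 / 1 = -1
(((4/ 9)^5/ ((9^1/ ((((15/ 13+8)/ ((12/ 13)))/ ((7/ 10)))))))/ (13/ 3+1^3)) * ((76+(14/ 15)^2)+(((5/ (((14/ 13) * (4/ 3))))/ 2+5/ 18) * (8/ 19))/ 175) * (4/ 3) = 11680473152/ 22264720695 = 0.52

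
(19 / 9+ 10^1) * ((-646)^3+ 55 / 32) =-940316436373 / 288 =-3264987626.30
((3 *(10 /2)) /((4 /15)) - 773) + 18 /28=-20051 /28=-716.11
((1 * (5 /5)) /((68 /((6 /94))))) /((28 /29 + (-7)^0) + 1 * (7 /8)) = 0.00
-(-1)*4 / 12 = 1 / 3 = 0.33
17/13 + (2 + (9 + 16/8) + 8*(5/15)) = 662/39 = 16.97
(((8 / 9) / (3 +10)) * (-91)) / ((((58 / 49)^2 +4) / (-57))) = 319333 / 4863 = 65.67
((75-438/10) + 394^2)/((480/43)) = 2086403/150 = 13909.35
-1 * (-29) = 29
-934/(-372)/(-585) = -467/108810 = -0.00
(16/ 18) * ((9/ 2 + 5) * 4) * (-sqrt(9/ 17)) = -304 * sqrt(17)/ 51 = -24.58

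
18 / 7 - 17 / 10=61 / 70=0.87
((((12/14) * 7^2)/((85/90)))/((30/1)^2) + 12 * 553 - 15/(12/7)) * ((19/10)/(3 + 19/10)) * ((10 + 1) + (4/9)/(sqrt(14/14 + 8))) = 1314950879/45900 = 28648.17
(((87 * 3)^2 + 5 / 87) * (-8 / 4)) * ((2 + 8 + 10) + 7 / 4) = -2963266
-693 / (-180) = 77 / 20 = 3.85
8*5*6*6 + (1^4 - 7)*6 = 1404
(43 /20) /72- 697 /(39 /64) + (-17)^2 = -16001201 /18720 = -854.77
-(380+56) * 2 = -872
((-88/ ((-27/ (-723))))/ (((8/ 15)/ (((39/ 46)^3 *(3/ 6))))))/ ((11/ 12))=-71479395/ 48668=-1468.71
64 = 64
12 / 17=0.71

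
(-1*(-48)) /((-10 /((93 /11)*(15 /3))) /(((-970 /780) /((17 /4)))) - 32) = -144336 /93793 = -1.54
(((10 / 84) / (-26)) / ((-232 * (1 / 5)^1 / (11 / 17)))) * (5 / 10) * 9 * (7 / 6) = 275 / 820352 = 0.00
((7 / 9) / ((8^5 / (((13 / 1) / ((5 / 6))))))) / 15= 91 / 3686400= 0.00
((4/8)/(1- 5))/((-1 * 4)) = 0.03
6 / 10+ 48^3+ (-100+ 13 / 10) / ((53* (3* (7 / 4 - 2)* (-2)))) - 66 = 5857844 / 53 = 110525.36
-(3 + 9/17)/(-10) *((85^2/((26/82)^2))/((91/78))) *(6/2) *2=154315800/1183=130444.46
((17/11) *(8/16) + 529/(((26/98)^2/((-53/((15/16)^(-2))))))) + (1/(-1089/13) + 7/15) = -82471250774681/235572480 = -350088.65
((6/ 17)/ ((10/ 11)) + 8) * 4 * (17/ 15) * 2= 5704/ 75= 76.05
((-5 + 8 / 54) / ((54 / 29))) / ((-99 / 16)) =30392 / 72171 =0.42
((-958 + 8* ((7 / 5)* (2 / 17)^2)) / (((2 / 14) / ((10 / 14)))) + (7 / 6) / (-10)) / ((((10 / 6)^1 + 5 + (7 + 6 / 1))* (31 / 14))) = -581330281 / 5285810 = -109.98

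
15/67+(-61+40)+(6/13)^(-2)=-38789/2412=-16.08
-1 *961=-961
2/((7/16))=32/7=4.57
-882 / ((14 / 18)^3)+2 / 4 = -26237 / 14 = -1874.07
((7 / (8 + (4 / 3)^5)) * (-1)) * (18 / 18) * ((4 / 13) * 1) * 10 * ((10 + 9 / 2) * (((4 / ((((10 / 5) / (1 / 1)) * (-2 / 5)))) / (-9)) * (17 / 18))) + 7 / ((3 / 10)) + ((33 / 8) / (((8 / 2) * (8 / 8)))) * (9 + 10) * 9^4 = 8503771009 / 66144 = 128564.51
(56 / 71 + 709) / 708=50395 / 50268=1.00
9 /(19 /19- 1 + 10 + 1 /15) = 135 /151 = 0.89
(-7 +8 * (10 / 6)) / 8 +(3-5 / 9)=3.24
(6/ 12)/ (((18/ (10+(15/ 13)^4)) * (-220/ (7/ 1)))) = -470729/ 45240624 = -0.01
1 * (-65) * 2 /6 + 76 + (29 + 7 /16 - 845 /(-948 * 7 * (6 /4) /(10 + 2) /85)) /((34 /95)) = 113871857 /300832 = 378.52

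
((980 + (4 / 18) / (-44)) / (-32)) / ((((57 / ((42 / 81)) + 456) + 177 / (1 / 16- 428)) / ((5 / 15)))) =-0.02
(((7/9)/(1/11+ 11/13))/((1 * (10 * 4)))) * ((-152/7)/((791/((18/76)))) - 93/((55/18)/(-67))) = 448512181/10599400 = 42.31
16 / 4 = 4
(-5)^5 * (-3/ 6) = 1562.50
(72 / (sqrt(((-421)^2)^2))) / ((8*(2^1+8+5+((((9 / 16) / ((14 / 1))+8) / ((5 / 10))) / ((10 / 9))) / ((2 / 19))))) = 6720 / 20180128537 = 0.00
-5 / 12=-0.42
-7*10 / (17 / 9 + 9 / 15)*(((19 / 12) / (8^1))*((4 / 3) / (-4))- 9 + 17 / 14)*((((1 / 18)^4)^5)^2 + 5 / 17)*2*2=321561241126369618106996845542029280767967009165023815325 / 1237733482806712242846869909987033926251228374149103616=259.80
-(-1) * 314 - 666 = -352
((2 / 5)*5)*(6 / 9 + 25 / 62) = 199 / 93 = 2.14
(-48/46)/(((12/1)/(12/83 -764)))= 126800/1909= 66.42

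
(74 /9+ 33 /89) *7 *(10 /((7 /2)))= 137660 /801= 171.86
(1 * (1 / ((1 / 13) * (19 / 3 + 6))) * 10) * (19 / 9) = 2470 / 111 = 22.25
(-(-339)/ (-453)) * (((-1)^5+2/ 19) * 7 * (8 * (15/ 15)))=107576/ 2869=37.50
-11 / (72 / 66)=-121 / 12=-10.08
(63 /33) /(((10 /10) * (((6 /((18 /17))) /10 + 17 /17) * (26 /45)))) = 14175 /6721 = 2.11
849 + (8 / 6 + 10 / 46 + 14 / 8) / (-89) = 20853925 / 24564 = 848.96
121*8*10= 9680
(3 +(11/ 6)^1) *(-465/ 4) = -4495/ 8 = -561.88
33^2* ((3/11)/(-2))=-297/2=-148.50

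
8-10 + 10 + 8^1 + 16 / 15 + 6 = 346 / 15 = 23.07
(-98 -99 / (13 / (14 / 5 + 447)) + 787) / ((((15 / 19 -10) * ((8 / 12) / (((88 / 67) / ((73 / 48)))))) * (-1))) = -1647093888 / 4279625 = -384.87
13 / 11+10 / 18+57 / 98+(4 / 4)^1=32201 / 9702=3.32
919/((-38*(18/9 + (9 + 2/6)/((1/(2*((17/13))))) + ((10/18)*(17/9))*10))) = -967707/1476680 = -0.66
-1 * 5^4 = -625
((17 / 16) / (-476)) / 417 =-1 / 186816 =-0.00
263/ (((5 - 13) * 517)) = -263/ 4136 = -0.06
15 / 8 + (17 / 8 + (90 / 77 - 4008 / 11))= -27658 / 77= -359.19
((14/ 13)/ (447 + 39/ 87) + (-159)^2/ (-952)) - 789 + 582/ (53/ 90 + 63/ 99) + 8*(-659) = -34165841107353/ 6087401684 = -5612.55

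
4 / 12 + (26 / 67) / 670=22484 / 67335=0.33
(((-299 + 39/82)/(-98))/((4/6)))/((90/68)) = 59449/17220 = 3.45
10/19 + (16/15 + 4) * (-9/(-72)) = 661/570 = 1.16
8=8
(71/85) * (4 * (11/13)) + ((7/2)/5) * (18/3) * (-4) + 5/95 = -58451/4199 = -13.92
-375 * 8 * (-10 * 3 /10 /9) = 1000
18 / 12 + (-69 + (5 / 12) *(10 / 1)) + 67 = 11 / 3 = 3.67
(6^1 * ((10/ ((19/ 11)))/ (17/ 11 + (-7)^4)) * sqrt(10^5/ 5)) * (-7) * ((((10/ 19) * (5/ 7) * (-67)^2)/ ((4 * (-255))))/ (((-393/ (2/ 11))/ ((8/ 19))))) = -987580000 * sqrt(2)/ 302765636253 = -0.00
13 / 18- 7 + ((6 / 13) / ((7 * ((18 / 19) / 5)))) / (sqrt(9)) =-10093 / 1638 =-6.16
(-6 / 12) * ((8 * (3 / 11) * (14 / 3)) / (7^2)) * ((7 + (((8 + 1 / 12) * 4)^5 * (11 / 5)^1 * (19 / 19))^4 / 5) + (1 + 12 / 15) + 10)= -636935437983240527706005259645194505203038328 / 839007496490625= -759153452915968780413742700000.00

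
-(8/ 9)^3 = -512/ 729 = -0.70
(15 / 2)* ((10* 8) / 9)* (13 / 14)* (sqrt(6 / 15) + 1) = 260* sqrt(10) / 21 + 1300 / 21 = 101.06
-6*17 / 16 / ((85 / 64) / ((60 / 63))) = -4.57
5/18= 0.28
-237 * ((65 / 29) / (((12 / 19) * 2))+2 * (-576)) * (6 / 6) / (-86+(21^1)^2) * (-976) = -749467.54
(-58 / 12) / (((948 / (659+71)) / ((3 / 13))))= -10585 / 12324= -0.86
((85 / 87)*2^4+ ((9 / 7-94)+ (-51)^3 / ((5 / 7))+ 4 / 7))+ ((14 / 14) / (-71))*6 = -40166435618 / 216195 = -185788.00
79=79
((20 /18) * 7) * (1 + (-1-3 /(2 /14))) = -490 /3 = -163.33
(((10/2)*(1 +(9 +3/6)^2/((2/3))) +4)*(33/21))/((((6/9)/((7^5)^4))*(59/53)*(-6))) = -618036698055746440317/32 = -19313646814242076259.91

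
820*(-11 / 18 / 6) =-2255 / 27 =-83.52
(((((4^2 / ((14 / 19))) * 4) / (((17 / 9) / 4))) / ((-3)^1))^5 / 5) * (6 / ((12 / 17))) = -10336990828311871488 / 7018687235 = -1472781231.33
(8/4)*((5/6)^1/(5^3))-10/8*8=-749/75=-9.99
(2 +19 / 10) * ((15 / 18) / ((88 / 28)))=1.03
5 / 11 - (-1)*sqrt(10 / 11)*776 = 5 / 11 + 776*sqrt(110) / 11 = 740.34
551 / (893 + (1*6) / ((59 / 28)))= 32509 / 52855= 0.62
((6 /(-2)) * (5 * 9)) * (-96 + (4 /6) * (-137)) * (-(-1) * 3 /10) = 7587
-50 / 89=-0.56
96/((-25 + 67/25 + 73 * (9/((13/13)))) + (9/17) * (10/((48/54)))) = 54400/363027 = 0.15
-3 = -3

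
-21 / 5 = -4.20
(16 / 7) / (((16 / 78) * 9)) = 26 / 21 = 1.24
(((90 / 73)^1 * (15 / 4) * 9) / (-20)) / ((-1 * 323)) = 1215 / 188632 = 0.01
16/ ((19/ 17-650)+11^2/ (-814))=-20128/ 816481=-0.02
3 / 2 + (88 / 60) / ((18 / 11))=647 / 270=2.40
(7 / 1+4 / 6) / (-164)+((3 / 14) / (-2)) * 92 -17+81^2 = 22503427 / 3444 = 6534.10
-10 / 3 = -3.33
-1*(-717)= 717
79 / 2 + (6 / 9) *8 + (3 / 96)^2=137731 / 3072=44.83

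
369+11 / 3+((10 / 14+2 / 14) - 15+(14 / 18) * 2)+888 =78629 / 63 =1248.08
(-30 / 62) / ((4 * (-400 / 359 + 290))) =-359 / 857336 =-0.00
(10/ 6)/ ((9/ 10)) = 50/ 27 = 1.85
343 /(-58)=-5.91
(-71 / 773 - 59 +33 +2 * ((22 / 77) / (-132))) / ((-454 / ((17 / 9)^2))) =673342834 / 3283237881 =0.21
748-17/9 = 6715/9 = 746.11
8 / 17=0.47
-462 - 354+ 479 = -337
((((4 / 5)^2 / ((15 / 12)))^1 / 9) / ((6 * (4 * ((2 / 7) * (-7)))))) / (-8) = 1 / 6750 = 0.00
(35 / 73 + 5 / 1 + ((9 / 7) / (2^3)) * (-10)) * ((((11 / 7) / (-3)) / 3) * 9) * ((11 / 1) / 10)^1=-191543 / 28616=-6.69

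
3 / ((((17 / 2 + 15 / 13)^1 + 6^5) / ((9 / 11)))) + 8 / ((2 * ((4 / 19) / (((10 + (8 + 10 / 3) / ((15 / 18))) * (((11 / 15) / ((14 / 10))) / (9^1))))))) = 54915464804 / 2104228665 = 26.10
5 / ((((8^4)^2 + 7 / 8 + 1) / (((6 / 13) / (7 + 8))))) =16 / 1744830659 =0.00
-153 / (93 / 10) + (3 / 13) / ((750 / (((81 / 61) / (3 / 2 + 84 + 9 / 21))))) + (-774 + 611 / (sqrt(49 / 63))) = -974012553141 / 1232222875 + 1833*sqrt(7) / 7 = -97.64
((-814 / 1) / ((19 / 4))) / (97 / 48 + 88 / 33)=-52096 / 1425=-36.56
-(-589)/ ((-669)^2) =589/ 447561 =0.00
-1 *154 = -154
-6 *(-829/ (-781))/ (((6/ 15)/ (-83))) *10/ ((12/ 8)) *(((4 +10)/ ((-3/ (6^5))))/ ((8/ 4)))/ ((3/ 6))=-249686841600/ 781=-319701461.72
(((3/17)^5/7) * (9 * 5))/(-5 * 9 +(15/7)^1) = -729/28397140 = -0.00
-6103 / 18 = -339.06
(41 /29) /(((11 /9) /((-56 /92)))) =-0.70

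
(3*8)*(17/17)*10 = 240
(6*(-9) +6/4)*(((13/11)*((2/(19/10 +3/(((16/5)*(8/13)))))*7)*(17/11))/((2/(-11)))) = 2156.72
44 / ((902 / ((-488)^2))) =476288 / 41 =11616.78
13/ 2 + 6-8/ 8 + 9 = 41/ 2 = 20.50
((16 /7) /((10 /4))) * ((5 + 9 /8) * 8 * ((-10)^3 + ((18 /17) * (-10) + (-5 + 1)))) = -3863552 /85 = -45453.55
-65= -65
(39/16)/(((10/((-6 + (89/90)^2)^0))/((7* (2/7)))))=39/80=0.49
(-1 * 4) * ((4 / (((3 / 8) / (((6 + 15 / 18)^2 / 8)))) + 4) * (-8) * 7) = 400736 / 27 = 14842.07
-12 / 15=-0.80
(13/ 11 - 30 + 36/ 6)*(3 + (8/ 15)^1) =-13303/ 165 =-80.62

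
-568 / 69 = -8.23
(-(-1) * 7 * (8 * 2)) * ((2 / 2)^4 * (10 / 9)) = 1120 / 9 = 124.44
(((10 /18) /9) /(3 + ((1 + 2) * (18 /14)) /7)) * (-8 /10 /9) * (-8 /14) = 56 /63423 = 0.00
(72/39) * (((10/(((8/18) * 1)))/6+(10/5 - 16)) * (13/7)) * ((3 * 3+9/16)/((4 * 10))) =-18819/2240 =-8.40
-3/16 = -0.19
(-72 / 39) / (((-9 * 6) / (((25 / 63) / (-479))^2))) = 2500 / 106546205493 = 0.00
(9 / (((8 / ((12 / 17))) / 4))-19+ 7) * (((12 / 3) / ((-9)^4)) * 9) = -200 / 4131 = -0.05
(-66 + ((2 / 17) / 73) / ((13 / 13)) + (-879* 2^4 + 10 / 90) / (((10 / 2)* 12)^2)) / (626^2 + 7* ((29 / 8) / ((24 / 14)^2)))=-899446136 / 5042257324731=-0.00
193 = 193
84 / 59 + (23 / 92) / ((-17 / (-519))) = 36333 / 4012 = 9.06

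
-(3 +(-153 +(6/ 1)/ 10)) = 747/ 5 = 149.40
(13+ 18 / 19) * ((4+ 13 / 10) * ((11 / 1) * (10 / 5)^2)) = 61798 / 19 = 3252.53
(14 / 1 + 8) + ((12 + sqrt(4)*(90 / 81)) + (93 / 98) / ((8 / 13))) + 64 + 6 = 760385 / 7056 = 107.76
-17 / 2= -8.50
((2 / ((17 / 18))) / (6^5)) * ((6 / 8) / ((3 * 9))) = 1 / 132192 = 0.00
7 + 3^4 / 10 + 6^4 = 13111 / 10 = 1311.10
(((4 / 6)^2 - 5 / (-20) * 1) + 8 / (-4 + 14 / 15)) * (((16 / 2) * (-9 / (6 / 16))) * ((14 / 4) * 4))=355040 / 69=5145.51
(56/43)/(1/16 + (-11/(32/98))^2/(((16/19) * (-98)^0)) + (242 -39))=229376/273120649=0.00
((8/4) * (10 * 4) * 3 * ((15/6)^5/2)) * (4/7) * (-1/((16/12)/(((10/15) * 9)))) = -421875/14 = -30133.93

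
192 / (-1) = -192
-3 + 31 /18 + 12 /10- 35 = -3157 /90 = -35.08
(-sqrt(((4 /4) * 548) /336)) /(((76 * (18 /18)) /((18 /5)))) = -3 * sqrt(2877) /2660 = -0.06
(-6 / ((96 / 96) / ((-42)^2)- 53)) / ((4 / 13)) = 34398 / 93491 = 0.37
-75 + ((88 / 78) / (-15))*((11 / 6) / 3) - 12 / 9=-402137 / 5265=-76.38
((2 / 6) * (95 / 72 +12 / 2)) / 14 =527 / 3024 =0.17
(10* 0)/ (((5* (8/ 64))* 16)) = 0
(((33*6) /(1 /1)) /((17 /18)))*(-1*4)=-14256 /17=-838.59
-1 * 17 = -17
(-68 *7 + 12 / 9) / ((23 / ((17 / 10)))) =-12104 / 345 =-35.08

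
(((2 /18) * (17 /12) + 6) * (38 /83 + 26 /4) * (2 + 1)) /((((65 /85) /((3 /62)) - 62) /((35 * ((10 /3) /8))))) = -40088125 /988032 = -40.57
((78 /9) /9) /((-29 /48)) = -416 /261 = -1.59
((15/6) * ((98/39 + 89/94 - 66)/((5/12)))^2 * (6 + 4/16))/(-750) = -52566108529/111996300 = -469.36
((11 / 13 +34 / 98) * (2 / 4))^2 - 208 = -84255552 / 405769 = -207.64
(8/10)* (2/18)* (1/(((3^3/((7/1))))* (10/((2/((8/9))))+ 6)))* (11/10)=77/31725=0.00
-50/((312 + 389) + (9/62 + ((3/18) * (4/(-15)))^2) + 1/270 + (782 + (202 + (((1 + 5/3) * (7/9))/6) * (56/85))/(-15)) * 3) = -0.02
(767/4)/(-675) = -767/2700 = -0.28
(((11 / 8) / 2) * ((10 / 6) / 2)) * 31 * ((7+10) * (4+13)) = 492745 / 96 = 5132.76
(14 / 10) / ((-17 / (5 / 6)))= -7 / 102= -0.07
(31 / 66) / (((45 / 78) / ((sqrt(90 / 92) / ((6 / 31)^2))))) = 387283*sqrt(230) / 273240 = 21.50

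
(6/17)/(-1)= -6/17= -0.35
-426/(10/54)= -11502/5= -2300.40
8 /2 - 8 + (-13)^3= -2201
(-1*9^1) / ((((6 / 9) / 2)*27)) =-1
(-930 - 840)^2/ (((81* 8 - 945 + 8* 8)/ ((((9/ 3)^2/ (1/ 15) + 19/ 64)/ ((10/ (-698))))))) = 473379780195/ 3728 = 126979554.77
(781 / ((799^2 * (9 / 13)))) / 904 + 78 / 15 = 135044844701 / 25970152680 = 5.20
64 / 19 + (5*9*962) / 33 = 1315.19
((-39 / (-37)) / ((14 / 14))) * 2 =78 / 37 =2.11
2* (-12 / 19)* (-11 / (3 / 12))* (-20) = -21120 / 19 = -1111.58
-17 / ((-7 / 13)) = 221 / 7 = 31.57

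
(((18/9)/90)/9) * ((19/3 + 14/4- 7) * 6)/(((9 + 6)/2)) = 34/6075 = 0.01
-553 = -553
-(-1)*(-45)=-45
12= 12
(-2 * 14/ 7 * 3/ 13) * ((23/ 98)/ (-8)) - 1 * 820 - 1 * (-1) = -2086743/ 2548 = -818.97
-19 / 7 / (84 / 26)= -247 / 294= -0.84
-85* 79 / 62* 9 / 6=-162.46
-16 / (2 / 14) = -112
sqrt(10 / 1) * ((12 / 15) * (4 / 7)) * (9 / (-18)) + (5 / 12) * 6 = 5 / 2- 8 * sqrt(10) / 35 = 1.78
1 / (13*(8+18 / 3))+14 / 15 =2563 / 2730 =0.94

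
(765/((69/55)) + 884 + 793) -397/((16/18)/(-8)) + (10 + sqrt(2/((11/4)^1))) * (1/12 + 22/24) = 2 * sqrt(22)/11 + 135005/23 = 5870.64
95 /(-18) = -95 /18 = -5.28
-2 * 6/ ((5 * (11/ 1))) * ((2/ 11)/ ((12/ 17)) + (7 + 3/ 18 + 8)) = -2036/ 605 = -3.37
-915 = -915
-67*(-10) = 670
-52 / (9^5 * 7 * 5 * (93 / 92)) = -4784 / 192204495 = -0.00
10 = 10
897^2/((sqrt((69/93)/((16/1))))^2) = 17351568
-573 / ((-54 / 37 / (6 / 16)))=7067 / 48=147.23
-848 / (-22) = 424 / 11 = 38.55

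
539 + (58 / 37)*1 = 20001 / 37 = 540.57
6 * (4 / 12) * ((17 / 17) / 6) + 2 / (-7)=1 / 21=0.05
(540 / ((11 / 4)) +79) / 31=3029 / 341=8.88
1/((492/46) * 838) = 23/206148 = 0.00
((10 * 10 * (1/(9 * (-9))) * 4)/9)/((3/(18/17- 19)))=122000/37179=3.28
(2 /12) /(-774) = -1 /4644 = -0.00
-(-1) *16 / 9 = 16 / 9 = 1.78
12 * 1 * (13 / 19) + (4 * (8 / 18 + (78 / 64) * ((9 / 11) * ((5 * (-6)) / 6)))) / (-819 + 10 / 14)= 709619327 / 86194944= 8.23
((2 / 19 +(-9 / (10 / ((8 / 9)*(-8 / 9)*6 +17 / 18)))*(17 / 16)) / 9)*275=3747425 / 32832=114.14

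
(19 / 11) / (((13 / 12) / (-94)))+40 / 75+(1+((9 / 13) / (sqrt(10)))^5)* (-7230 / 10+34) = -1798241 / 2145-3129597* sqrt(10) / 28561000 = -838.69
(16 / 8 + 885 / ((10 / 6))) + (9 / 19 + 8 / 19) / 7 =70906 / 133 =533.13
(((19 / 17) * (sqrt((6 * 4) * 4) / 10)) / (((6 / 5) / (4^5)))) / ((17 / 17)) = 19456 * sqrt(6) / 51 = 934.46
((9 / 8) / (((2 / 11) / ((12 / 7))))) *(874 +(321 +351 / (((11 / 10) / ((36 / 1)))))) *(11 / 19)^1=41432985 / 532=77881.55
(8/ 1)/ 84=2/ 21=0.10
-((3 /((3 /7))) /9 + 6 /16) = -83 /72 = -1.15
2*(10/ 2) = 10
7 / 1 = 7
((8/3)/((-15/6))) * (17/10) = -136/75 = -1.81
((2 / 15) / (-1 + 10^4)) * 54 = 4 / 5555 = 0.00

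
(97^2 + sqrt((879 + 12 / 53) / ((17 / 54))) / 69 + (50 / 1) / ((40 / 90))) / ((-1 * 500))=-19043 / 1000-21 * sqrt(571234) / 10361500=-19.04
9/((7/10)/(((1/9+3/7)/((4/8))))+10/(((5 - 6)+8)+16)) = 140760/16943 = 8.31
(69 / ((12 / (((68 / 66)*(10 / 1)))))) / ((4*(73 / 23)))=44965 / 9636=4.67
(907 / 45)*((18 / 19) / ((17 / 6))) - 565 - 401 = -1549206 / 1615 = -959.26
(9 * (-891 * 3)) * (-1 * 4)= 96228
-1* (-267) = 267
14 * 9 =126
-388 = -388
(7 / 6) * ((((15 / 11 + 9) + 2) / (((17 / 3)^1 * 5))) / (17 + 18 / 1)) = 4 / 275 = 0.01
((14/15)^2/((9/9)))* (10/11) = 392/495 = 0.79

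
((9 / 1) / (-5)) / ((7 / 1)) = -9 / 35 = -0.26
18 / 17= 1.06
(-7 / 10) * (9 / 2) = -3.15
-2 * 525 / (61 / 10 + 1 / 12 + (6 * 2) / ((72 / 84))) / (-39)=3000 / 2249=1.33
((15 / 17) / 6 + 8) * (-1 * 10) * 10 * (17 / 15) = -2770 / 3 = -923.33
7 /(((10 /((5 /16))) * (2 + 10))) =7 /384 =0.02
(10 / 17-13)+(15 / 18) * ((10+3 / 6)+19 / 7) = -1999 / 1428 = -1.40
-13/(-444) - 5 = -2207/444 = -4.97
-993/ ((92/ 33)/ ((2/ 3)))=-10923/ 46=-237.46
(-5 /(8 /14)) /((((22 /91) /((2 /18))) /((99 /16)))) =-3185 /128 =-24.88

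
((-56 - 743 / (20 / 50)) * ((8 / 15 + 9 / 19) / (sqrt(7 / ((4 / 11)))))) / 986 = -156907 * sqrt(77) / 3091110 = -0.45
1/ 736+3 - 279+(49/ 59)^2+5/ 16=-704545169/ 2562016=-275.00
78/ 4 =39/ 2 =19.50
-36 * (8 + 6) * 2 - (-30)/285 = -19150/19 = -1007.89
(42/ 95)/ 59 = 42/ 5605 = 0.01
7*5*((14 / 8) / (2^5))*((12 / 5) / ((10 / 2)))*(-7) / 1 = -1029 / 160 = -6.43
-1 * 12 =-12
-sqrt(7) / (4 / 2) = -sqrt(7) / 2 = -1.32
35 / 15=7 / 3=2.33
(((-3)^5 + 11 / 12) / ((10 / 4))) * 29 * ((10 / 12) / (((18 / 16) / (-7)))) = 1179430 / 81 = 14560.86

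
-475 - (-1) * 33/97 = -46042/97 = -474.66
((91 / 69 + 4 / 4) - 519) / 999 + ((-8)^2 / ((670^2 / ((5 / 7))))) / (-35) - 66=-25213564133321 / 379053292275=-66.52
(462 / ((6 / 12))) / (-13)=-924 / 13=-71.08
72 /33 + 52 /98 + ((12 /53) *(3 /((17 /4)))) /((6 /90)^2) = 18780862 /485639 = 38.67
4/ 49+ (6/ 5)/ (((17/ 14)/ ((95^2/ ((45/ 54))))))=8915324/ 833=10702.67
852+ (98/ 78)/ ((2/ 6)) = 11125/ 13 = 855.77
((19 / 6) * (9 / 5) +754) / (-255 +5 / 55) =-83567 / 28040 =-2.98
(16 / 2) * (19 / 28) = 38 / 7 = 5.43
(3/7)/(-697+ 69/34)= -102/165403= -0.00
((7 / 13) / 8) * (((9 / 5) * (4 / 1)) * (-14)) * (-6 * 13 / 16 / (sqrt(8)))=1323 * sqrt(2) / 160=11.69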